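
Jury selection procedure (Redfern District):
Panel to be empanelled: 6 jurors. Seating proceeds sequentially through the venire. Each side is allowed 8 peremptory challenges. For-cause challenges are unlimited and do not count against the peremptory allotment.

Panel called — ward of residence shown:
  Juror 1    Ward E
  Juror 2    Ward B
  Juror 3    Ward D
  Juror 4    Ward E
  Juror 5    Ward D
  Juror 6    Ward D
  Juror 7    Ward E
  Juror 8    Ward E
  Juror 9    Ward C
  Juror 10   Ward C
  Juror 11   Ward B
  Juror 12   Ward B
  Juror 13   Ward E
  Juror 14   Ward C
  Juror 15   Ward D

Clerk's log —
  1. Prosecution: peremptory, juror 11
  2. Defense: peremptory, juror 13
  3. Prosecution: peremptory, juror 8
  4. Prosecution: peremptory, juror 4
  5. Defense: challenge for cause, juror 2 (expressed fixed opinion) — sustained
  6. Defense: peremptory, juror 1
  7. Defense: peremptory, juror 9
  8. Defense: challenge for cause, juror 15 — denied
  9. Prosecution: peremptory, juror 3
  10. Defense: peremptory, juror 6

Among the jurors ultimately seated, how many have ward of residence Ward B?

1

Removed: #1, #2, #3, #4, #6, #8, #9, #11, #13.
Seated jurors 1–6: #5, #7, #10, #12, #14, #15.
Of those, in Ward B: #12 → 1.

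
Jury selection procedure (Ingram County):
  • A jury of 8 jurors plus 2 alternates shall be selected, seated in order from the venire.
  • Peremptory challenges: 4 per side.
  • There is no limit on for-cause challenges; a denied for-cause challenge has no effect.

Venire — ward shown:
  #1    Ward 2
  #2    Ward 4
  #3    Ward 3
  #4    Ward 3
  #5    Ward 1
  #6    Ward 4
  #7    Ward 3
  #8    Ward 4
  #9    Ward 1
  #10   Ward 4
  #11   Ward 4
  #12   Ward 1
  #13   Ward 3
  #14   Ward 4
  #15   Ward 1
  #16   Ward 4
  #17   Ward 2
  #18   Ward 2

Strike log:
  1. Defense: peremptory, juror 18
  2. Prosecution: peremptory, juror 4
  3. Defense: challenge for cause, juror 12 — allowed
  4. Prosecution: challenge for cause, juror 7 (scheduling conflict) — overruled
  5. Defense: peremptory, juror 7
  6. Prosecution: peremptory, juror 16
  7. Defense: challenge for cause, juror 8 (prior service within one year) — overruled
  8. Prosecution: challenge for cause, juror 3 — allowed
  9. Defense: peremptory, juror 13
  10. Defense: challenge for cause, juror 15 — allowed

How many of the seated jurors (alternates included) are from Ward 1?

2

Removed: #3, #4, #7, #12, #13, #15, #16, #18.
Seated (10 incl. alternates): #1, #2, #5, #6, #8, #9, #10, #11, #14, #17.
Of those, in Ward 1: #5, #9 → 2.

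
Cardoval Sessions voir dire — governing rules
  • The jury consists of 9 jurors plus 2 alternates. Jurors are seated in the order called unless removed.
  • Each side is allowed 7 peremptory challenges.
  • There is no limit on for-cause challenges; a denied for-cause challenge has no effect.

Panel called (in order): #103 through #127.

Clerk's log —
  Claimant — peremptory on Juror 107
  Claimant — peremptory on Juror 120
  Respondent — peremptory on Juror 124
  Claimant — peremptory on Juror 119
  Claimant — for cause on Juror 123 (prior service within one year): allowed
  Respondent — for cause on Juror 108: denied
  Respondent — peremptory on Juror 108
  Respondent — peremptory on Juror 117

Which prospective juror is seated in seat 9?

Removed: #107, #108, #117, #119, #120, #123, #124.
Filling seats in venire order through position 9: #103, #104, #105, #106, #109, #110, #111, #112, #113.
So seat 9 is #113.

113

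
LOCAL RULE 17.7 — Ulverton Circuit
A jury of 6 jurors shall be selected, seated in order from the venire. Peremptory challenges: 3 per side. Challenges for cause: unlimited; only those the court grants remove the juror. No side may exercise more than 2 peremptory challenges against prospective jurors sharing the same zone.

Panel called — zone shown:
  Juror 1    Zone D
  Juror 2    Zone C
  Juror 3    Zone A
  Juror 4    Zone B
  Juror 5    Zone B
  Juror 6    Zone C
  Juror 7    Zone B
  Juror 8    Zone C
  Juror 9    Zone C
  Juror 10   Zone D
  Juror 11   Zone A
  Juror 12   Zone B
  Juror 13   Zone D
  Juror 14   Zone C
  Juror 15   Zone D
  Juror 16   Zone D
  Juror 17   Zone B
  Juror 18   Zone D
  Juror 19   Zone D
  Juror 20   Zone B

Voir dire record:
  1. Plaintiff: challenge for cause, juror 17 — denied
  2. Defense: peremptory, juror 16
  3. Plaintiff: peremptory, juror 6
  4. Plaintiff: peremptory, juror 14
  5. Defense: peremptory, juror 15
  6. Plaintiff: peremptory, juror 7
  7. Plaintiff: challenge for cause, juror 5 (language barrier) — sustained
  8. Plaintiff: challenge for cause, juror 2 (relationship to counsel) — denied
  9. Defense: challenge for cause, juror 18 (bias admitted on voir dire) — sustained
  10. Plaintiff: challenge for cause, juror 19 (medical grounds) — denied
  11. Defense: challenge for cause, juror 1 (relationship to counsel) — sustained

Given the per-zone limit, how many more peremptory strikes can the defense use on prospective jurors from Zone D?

Defense peremptories so far: #16, #15 — 2 of 3 used, 1 left overall.
Against Zone D: #16, #15 — 2 used; per-zone cap 2 leaves 0.
Binding limit: min(1, 0) = 0.

0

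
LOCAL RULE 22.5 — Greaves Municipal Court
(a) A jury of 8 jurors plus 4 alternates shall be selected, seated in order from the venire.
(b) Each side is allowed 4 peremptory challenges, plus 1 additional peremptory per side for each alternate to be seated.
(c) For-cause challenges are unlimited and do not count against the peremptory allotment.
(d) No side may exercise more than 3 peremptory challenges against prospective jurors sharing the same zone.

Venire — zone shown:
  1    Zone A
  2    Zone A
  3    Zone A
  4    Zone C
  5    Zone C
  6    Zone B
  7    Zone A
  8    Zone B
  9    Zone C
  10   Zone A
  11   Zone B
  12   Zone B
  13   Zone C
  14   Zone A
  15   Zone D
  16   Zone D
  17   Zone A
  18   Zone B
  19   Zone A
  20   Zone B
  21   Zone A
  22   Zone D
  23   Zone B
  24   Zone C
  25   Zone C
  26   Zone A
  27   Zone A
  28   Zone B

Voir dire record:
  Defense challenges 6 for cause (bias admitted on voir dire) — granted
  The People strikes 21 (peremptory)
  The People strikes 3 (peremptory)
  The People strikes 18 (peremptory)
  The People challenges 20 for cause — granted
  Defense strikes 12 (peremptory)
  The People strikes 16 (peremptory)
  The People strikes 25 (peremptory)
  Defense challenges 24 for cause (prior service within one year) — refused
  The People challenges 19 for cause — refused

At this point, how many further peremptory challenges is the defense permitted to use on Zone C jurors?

Defense peremptories so far: #12 — 1 of 8 used, 7 left overall.
Against Zone C: none yet — per-zone cap 3 leaves 3.
Binding limit: min(7, 3) = 3.

3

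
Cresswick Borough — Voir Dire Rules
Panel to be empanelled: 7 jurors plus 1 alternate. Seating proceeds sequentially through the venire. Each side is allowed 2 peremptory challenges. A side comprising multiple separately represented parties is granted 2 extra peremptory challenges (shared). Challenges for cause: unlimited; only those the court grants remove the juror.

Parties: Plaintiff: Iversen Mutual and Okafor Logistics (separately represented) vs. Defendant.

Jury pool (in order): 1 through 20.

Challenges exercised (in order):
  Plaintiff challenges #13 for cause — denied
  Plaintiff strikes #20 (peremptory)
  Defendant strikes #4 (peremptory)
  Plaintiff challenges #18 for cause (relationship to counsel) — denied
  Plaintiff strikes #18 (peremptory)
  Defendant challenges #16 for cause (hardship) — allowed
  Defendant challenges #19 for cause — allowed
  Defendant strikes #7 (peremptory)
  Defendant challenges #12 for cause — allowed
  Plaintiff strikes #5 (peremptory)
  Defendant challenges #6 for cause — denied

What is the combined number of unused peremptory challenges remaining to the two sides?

Plaintiff allotment: 2 base + 2 multi-party = 4. Defendant allotment: 2.
Plaintiff peremptories used: #20, #18, #5 — 3 (for-cause on #13, #18 don't count).
Defendant peremptories used: #4, #7 — 2 (for-cause on #16, #19, #12, #6 don't count).
Remaining: (4 − 3) + (2 − 2) = 1.

1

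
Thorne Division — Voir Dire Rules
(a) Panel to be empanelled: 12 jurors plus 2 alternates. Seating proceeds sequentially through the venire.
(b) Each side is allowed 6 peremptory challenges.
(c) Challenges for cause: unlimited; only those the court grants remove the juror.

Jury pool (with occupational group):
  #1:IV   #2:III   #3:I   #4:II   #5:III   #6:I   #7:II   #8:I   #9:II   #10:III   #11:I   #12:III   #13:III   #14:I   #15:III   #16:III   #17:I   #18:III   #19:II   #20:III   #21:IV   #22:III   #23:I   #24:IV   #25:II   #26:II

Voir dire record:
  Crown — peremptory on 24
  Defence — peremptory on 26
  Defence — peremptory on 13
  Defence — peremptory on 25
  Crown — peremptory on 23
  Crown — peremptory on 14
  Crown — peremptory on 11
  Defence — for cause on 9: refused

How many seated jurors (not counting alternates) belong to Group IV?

1

Removed: #11, #13, #14, #23, #24, #25, #26.
Seated jurors 1–12: #1, #2, #3, #4, #5, #6, #7, #8, #9, #10, #12, #15 (alternates #16, #17 not counted).
Of those, in Group IV: #1 → 1.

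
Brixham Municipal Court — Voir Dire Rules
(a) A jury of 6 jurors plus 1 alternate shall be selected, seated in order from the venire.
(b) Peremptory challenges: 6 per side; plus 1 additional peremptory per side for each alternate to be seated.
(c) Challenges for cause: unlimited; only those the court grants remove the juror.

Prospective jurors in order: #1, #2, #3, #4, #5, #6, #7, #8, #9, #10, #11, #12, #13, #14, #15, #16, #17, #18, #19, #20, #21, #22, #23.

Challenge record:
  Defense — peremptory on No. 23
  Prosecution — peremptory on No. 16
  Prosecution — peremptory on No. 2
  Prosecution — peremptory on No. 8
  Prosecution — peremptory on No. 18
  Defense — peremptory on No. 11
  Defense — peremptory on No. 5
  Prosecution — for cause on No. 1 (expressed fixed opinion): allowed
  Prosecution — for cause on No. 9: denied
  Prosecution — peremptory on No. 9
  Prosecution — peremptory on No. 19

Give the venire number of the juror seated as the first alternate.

Removed: #1, #2, #5, #8, #9, #11, #16, #18, #19, #23.
Seating in order: seats 1–6 → #3, #4, #6, #7, #10, #12; alternates → #13.
So alternate 1 is #13.

13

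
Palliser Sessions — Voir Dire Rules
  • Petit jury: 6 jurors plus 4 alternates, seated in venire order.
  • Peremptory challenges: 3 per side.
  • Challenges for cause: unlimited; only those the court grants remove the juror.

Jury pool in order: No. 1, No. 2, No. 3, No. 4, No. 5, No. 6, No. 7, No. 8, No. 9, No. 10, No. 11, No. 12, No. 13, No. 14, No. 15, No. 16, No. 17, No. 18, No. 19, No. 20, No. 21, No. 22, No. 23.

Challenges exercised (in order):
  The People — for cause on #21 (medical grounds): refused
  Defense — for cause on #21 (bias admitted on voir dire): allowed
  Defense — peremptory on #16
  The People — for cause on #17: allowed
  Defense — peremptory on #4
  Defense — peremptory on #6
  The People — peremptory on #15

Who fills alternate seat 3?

11

Removed: #4, #6, #15, #16, #17, #21.
Seating in order: seats 1–6 → #1, #2, #3, #5, #7, #8; alternates → #9, #10, #11, #12.
So alternate 3 is #11.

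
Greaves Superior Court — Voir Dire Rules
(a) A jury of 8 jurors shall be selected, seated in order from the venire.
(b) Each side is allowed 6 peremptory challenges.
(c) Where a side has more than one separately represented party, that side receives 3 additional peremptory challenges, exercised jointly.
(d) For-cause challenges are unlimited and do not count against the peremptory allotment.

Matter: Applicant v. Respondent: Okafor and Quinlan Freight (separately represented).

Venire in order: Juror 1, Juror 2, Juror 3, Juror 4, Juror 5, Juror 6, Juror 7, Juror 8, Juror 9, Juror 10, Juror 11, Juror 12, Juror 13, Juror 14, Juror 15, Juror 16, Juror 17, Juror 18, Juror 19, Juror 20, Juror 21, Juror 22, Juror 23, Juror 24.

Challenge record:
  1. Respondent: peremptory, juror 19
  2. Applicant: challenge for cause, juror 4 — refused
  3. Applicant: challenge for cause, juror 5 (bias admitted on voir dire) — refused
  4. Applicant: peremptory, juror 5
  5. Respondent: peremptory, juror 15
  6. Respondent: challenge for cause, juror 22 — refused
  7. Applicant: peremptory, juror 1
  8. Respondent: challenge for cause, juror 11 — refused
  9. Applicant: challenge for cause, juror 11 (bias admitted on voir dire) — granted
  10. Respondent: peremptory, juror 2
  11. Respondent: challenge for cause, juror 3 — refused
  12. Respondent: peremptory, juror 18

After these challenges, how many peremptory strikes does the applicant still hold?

4

Applicant allotment: 6.
Applicant peremptories used: #5, #1 — 2 (for-cause on #4, #5, #11 don't count).
Remaining: 6 − 2 = 4.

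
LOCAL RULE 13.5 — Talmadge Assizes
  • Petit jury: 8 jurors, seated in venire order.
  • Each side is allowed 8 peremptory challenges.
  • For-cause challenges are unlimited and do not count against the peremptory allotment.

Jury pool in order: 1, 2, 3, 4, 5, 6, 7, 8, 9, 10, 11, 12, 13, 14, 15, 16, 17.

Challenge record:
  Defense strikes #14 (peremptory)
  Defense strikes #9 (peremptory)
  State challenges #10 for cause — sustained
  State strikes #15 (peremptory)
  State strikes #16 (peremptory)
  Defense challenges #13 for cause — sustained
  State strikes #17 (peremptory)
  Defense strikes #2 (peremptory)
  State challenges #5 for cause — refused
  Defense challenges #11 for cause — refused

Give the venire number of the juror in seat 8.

Removed: #2, #9, #10, #13, #14, #15, #16, #17. (#5, #11 stay — for-cause denied.)
Seating in order: seats 1–8 → #1, #3, #4, #5, #6, #7, #8, #11.
So seat 8 is #11.

11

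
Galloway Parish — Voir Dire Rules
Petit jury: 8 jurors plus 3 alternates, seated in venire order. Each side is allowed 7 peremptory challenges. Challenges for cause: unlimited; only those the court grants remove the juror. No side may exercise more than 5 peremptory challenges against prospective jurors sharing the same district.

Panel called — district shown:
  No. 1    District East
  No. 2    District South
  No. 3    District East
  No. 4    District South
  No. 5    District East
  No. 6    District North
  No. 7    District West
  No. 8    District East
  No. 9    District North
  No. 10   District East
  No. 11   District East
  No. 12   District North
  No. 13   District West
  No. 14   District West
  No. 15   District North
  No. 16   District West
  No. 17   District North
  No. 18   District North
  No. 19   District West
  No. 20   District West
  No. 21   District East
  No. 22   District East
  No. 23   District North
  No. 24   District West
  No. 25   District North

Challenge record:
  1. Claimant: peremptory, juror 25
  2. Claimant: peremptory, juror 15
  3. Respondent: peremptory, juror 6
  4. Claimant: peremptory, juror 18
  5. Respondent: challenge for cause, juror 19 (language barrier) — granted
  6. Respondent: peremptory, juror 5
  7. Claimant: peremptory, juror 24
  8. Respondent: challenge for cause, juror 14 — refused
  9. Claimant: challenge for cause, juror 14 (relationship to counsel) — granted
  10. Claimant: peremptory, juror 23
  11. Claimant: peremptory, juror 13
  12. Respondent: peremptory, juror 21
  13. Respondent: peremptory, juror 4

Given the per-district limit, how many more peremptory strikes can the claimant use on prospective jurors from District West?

Claimant peremptories so far: #25, #15, #18, #24, #23, #13 — 6 of 7 used, 1 left overall.
Against District West: #24, #13 — 2 used; per-district cap 5 leaves 3.
Binding limit: min(1, 3) = 1.

1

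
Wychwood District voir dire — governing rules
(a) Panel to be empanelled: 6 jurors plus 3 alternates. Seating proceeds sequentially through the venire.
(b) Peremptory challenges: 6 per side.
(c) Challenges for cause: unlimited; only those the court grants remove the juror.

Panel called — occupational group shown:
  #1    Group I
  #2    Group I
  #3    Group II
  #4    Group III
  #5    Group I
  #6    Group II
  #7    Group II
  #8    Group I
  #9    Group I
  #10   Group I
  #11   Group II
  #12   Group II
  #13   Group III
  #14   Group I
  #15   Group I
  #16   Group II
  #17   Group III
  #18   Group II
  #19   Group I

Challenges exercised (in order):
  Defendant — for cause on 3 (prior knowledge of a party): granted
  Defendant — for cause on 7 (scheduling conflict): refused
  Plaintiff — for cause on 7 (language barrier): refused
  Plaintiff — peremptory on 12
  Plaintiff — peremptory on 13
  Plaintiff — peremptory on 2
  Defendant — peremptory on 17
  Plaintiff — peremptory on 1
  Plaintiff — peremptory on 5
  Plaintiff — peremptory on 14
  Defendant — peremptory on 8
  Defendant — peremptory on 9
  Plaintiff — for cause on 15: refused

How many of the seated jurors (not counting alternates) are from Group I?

2

Removed: #1, #2, #3, #5, #8, #9, #12, #13, #14, #17.
Seated jurors 1–6: #4, #6, #7, #10, #11, #15 (alternates #16, #18, #19 not counted).
Of those, in Group I: #10, #15 → 2.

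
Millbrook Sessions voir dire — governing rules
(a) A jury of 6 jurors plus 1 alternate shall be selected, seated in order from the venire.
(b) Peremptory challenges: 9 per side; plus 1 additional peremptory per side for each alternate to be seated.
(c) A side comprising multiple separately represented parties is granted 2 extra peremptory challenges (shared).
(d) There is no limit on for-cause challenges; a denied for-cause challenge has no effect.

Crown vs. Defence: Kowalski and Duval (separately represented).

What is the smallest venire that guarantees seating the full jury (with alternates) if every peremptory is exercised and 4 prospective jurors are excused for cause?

Seats to fill: 6 + 1 alternates = 7.
Peremptories — Crown: 9 + 1×1 = 10; Defence: 9 + 1×1 + 2 = 12; total 22.
For-cause removals: 4.
Minimum venire: 7 + 22 + 4 = 33.

33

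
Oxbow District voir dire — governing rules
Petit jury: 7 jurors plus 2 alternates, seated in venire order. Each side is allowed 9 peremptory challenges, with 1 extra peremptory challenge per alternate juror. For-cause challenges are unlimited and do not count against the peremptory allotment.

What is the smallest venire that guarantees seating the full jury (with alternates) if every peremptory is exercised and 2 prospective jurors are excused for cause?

33

Seats to fill: 7 + 2 alternates = 9.
Peremptories: 9 + 1×2 = 11 per side × 2 sides = 22.
For-cause removals: 2.
Minimum venire: 9 + 22 + 2 = 33.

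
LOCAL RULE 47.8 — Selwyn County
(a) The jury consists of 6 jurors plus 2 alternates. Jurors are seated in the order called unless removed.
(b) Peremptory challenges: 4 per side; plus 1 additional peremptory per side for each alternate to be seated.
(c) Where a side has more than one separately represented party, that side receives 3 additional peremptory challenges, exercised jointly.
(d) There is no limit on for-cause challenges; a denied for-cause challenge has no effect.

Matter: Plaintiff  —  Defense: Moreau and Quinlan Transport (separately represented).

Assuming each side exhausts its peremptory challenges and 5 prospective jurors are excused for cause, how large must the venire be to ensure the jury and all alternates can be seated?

Seats to fill: 6 + 2 alternates = 8.
Peremptories — Plaintiff: 4 + 1×2 = 6; Defense: 4 + 1×2 + 3 = 9; total 15.
For-cause removals: 5.
Minimum venire: 8 + 15 + 5 = 28.

28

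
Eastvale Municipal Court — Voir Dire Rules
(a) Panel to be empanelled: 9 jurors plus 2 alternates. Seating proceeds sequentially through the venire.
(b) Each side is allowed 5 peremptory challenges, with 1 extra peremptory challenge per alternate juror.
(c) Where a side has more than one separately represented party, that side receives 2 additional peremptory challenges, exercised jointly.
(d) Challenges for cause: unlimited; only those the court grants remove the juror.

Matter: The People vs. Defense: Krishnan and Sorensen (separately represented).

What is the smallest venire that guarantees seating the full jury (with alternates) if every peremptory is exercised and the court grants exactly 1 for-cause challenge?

Seats to fill: 9 + 2 alternates = 11.
Peremptories — The People: 5 + 1×2 = 7; Defense: 5 + 1×2 + 2 = 9; total 16.
For-cause removals: 1.
Minimum venire: 11 + 16 + 1 = 28.

28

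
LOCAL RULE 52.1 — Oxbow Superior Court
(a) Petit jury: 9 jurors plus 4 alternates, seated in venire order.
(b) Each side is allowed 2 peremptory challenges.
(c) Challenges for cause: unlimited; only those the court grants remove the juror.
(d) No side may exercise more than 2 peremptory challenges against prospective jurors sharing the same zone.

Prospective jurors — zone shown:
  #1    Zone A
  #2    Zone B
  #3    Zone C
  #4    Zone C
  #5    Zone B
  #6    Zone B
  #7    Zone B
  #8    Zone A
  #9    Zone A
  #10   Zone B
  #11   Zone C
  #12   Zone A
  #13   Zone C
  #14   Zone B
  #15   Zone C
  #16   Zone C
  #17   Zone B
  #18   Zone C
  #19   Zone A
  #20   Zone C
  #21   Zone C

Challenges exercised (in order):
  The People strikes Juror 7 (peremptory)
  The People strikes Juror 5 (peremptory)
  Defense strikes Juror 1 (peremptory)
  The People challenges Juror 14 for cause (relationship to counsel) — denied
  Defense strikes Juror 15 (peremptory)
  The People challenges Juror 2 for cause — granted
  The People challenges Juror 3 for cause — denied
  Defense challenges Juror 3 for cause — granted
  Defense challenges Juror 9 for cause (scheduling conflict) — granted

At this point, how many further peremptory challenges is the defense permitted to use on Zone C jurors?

0

Defense peremptories so far: #1, #15 — 2 of 2 used, 0 left overall.
Against Zone C: #15 — 1 used; per-zone cap 2 leaves 1.
Binding limit: min(0, 1) = 0.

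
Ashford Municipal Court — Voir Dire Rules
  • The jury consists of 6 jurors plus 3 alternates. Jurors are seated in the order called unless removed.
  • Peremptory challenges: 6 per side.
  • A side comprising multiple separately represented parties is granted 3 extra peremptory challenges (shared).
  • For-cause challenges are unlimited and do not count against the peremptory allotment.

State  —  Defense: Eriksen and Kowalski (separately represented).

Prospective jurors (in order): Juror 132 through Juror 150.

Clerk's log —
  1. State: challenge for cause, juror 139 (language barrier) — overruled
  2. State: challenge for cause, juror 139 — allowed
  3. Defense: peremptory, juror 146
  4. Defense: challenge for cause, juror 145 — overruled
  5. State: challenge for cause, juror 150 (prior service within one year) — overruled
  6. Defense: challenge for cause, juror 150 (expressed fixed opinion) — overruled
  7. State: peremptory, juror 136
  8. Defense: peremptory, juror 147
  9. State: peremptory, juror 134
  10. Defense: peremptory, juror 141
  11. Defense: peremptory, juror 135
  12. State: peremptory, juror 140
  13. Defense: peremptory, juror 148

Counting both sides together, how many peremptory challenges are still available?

7

State allotment: 6. Defense allotment: 6 base + 3 multi-party = 9.
State peremptories used: #136, #134, #140 — 3 (for-cause on #139, #139, #150 don't count).
Defense peremptories used: #146, #147, #141, #135, #148 — 5 (for-cause on #145, #150 don't count).
Remaining: (6 − 3) + (9 − 5) = 7.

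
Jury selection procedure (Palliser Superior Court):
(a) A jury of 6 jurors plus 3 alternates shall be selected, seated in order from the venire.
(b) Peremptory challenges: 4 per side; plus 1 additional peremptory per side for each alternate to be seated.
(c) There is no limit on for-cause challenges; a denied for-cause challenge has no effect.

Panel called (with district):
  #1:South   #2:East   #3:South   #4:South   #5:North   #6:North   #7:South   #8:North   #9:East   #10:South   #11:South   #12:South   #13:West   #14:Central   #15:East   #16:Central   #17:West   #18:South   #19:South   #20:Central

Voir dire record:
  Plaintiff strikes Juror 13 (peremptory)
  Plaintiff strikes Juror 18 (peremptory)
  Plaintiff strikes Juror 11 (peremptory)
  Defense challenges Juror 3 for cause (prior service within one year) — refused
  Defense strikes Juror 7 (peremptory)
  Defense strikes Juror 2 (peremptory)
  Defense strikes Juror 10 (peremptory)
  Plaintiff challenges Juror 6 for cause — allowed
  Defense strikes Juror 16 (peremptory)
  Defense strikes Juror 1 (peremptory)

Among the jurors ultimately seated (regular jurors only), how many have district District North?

Removed: #1, #2, #6, #7, #10, #11, #13, #16, #18.
Seated jurors 1–6: #3, #4, #5, #8, #9, #12 (alternates #14, #15, #17 not counted).
Of those, in District North: #5, #8 → 2.

2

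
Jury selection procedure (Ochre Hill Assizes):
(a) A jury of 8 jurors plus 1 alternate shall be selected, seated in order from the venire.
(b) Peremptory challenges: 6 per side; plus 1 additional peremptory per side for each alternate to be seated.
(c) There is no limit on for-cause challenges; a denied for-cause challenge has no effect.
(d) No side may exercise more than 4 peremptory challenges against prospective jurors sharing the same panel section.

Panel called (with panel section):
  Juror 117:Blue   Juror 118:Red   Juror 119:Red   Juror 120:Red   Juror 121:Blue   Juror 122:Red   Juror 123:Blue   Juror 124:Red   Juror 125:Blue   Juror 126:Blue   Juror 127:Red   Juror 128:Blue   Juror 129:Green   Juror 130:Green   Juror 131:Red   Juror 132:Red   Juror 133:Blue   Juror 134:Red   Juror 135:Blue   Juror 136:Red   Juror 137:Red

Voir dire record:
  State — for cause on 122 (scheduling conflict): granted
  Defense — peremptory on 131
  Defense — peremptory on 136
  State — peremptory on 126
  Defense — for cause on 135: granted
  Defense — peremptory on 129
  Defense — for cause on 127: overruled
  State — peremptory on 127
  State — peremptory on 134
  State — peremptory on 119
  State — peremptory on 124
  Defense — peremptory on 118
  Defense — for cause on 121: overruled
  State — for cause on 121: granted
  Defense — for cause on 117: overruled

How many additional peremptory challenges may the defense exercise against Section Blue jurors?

Defense peremptories so far: #131, #136, #129, #118 — 4 of 7 used, 3 left overall.
Against Section Blue: none yet — per-section cap 4 leaves 4.
Binding limit: min(3, 4) = 3.

3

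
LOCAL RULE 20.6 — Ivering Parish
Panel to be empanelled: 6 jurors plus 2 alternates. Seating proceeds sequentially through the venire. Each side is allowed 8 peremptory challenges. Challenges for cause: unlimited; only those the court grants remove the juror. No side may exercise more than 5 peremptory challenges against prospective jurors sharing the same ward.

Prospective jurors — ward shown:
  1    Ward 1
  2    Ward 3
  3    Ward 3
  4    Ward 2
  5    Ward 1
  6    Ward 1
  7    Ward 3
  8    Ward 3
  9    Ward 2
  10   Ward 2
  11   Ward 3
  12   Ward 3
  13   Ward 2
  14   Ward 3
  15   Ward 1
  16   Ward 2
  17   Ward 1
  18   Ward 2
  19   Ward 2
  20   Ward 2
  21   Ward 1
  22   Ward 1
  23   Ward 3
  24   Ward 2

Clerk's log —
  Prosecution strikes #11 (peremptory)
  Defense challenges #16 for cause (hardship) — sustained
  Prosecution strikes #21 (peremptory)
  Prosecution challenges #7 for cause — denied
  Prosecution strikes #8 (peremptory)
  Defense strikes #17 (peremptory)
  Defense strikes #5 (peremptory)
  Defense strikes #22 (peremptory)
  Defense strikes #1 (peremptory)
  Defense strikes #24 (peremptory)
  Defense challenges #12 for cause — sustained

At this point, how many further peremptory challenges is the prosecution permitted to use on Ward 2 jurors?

5

Prosecution peremptories so far: #11, #21, #8 — 3 of 8 used, 5 left overall.
Against Ward 2: none yet — per-ward cap 5 leaves 5.
Binding limit: min(5, 5) = 5.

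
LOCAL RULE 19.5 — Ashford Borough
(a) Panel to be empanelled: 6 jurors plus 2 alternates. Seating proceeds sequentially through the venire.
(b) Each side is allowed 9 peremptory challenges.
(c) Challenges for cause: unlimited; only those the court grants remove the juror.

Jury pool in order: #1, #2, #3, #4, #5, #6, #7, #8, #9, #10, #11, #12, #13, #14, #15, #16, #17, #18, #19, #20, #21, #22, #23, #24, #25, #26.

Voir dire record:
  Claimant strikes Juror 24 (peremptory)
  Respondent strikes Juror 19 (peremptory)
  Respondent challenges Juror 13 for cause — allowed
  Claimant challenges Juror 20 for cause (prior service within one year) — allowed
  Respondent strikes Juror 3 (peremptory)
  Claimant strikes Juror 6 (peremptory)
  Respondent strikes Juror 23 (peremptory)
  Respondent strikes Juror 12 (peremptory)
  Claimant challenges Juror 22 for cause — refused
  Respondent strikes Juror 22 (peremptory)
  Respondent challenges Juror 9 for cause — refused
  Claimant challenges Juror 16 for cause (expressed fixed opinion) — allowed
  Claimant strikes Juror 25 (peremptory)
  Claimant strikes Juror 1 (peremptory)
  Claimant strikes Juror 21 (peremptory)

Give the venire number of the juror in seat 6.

9

Removed: #1, #3, #6, #12, #13, #16, #19, #20, #21, #22, #23, #24, #25. (#9 stays — for-cause denied.)
Seating in order: seats 1–6 → #2, #4, #5, #7, #8, #9; alternates → #10, #11.
So seat 6 is #9.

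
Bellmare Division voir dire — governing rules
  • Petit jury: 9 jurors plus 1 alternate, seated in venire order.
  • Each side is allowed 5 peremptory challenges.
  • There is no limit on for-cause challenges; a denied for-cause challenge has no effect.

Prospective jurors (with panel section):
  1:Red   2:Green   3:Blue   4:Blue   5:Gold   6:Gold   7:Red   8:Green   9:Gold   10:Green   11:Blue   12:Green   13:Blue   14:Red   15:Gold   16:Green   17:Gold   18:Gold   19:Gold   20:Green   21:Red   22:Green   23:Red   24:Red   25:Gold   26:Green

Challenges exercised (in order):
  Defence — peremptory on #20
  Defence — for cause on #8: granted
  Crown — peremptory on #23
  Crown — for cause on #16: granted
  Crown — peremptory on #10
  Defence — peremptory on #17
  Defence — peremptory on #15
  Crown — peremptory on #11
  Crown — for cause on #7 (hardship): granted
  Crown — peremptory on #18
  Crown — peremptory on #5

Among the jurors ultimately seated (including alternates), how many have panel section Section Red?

Removed: #5, #7, #8, #10, #11, #15, #16, #17, #18, #20, #23.
Seated (10 incl. alternates): #1, #2, #3, #4, #6, #9, #12, #13, #14, #19.
Of those, in Section Red: #1, #14 → 2.

2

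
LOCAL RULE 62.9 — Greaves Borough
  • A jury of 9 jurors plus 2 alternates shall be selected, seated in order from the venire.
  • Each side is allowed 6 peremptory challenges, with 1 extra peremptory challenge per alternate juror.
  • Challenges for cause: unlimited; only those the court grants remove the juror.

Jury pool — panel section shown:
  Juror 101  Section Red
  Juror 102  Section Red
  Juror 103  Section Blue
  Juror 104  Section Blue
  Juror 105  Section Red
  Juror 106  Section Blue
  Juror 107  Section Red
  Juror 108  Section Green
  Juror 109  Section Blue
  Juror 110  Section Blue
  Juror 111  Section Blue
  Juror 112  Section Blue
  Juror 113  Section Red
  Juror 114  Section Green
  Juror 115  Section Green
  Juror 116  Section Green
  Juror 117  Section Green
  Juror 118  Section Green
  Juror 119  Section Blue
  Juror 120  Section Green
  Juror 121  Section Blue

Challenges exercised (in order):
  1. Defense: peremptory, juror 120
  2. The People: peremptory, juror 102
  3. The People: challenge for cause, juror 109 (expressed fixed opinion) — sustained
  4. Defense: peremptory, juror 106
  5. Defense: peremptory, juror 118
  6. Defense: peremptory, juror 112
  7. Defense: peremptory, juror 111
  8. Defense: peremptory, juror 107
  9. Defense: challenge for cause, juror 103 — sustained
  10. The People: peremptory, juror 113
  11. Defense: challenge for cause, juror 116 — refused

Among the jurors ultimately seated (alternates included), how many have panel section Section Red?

Removed: #102, #103, #106, #107, #109, #111, #112, #113, #118, #120.
Seated (11 incl. alternates): #101, #104, #105, #108, #110, #114, #115, #116, #117, #119, #121.
Of those, in Section Red: #101, #105 → 2.

2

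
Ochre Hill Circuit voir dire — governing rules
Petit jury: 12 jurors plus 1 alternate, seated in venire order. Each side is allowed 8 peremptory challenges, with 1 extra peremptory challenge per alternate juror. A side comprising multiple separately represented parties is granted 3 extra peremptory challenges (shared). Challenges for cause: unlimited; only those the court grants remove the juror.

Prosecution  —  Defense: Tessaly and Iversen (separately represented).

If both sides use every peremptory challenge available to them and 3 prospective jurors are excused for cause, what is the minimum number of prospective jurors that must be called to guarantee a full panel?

37

Seats to fill: 12 + 1 alternates = 13.
Peremptories — Prosecution: 8 + 1×1 = 9; Defense: 8 + 1×1 + 3 = 12; total 21.
For-cause removals: 3.
Minimum venire: 13 + 21 + 3 = 37.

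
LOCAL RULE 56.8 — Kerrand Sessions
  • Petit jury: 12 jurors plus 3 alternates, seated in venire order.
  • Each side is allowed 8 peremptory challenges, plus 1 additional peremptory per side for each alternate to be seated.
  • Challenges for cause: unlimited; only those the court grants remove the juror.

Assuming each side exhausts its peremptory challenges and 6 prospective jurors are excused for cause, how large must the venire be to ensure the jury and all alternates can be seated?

Seats to fill: 12 + 3 alternates = 15.
Peremptories: 8 + 1×3 = 11 per side × 2 sides = 22.
For-cause removals: 6.
Minimum venire: 15 + 22 + 6 = 43.

43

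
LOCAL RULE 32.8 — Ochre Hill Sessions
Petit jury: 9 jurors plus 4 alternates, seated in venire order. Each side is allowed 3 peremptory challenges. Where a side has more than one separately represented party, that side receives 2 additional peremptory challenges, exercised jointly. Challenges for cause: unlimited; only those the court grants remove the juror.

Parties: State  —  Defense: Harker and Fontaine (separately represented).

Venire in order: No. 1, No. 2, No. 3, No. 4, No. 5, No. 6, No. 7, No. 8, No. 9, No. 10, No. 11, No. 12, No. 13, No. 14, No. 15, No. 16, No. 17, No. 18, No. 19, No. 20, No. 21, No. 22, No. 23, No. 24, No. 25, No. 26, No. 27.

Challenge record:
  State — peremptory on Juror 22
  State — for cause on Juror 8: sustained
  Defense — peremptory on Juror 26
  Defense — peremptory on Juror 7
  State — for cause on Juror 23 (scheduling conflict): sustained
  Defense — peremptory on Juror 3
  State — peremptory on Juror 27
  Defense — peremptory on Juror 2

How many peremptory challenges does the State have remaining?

State allotment: 3.
State peremptories used: #22, #27 — 2 (for-cause on #8, #23 don't count).
Remaining: 3 − 2 = 1.

1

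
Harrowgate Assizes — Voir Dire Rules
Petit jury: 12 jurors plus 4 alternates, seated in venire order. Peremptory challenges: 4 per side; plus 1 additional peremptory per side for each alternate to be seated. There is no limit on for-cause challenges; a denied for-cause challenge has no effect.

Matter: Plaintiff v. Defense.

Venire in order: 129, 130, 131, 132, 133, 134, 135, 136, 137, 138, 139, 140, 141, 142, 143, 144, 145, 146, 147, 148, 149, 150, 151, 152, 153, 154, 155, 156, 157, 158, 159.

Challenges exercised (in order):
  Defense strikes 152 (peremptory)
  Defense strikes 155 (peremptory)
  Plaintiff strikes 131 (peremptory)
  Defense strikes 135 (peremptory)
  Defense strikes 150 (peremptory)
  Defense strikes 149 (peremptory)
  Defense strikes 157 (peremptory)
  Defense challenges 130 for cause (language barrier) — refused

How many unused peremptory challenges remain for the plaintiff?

Plaintiff allotment: 4 base + 1 × 4 alternates = 8.
Plaintiff peremptories used: #131 — 1.
Remaining: 8 − 1 = 7.

7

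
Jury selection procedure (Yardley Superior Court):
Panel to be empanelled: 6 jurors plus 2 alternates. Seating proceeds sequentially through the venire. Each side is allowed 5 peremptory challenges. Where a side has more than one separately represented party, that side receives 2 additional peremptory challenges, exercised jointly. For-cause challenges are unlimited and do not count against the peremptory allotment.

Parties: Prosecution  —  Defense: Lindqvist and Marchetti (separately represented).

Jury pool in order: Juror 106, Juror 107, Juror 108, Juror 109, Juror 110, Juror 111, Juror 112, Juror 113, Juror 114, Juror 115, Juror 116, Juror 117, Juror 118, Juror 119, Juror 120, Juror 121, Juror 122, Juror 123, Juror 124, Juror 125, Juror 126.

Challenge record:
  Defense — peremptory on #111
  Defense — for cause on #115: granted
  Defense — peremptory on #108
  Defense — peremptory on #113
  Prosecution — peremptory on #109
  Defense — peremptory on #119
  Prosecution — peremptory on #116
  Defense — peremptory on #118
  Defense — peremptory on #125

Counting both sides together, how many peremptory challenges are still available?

4

Prosecution allotment: 5. Defense allotment: 5 base + 2 multi-party = 7.
Prosecution peremptories used: #109, #116 — 2.
Defense peremptories used: #111, #108, #113, #119, #118, #125 — 6 (the for-cause on #115 doesn't count).
Remaining: (5 − 2) + (7 − 6) = 4.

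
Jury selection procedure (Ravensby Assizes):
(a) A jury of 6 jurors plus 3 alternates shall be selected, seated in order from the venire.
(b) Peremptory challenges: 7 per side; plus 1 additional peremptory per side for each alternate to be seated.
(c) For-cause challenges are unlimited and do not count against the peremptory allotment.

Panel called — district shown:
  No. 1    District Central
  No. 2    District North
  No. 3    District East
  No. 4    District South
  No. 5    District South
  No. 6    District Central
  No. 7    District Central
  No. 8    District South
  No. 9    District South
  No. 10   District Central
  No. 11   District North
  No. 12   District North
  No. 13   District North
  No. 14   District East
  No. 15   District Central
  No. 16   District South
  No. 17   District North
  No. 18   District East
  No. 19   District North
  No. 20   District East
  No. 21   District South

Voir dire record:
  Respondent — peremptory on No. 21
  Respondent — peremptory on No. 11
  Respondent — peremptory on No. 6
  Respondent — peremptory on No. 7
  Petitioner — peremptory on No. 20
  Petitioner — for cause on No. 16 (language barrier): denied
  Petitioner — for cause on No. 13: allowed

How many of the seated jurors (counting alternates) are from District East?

1

Removed: #6, #7, #11, #13, #20, #21.
Seated (9 incl. alternates): #1, #2, #3, #4, #5, #8, #9, #10, #12.
Of those, in District East: #3 → 1.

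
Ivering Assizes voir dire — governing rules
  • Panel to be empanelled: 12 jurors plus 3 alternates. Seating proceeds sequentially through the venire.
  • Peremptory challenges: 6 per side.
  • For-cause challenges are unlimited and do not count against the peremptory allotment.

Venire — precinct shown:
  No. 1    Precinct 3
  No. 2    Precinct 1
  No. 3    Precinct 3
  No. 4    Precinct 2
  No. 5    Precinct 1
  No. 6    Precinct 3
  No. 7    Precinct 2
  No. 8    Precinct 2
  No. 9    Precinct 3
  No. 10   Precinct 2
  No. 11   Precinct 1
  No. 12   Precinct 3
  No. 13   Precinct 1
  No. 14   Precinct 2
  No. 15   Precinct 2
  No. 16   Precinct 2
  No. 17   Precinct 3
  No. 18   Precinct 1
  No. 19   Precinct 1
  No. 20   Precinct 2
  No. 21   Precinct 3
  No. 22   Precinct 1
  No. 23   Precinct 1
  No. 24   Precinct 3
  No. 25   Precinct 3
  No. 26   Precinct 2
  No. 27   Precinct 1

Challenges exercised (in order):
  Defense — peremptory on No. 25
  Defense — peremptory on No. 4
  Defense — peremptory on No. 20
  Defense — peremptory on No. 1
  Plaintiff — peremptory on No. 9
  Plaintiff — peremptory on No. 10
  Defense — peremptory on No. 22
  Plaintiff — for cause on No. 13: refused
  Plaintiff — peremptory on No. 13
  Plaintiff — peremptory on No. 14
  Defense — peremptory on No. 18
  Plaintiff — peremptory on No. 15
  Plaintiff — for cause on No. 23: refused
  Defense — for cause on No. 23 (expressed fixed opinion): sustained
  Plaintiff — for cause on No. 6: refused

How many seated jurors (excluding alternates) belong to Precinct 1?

4

Removed: #1, #4, #9, #10, #13, #14, #15, #18, #20, #22, #23, #25.
Seated jurors 1–12: #2, #3, #5, #6, #7, #8, #11, #12, #16, #17, #19, #21 (alternates #24, #26, #27 not counted).
Of those, in Precinct 1: #2, #5, #11, #19 → 4.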